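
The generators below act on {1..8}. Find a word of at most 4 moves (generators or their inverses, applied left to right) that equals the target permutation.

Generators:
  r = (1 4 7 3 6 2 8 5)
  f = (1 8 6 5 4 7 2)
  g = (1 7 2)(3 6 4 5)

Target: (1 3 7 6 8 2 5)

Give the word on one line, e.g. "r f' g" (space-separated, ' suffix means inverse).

r' g f'

  after r': (1 5 8 2 6 3 7 4)
  after g: (1 3 2 4 7 5 8)
  after f': (1 3 7 6 8 2 5)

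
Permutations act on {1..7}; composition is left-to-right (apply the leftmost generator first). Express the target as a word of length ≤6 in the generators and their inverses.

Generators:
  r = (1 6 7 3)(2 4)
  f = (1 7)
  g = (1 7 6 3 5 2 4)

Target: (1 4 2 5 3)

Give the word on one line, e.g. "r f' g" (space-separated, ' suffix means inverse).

  after f: (1 7)
  after r: (1 3)(2 4)(6 7)
  after r: (3 6)
  after g': (1 4 2 5 3 7)
  after f': (1 4 2 5 3)

f r r g' f'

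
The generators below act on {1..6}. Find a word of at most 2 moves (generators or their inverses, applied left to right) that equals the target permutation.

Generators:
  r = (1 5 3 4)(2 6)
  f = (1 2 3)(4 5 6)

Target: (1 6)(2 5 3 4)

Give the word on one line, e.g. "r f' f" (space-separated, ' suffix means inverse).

  after r': (1 4 3 5)(2 6)
  after f': (1 6)(2 5 3 4)

r' f'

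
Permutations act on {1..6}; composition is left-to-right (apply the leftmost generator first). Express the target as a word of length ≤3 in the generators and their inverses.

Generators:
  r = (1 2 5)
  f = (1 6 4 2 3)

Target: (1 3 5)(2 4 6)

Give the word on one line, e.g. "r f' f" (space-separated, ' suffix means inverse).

  after f': (1 3 2 4 6)
  after r': (1 3)(2 4 6 5)
  after r': (1 3 5)(2 4 6)

f' r' r'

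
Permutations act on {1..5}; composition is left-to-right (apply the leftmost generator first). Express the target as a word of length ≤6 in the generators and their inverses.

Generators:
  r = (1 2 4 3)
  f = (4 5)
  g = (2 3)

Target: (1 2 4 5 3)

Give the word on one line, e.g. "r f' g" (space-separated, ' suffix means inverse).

g f g r

  after g: (2 3)
  after f: (2 3)(4 5)
  after g: (4 5)
  after r: (1 2 4 5 3)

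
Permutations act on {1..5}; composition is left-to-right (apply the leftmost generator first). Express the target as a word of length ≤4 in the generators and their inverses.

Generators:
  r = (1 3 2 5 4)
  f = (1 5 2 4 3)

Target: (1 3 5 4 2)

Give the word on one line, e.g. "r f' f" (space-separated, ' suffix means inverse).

  after r': (1 4 5 2 3)
  after f: (1 3 5 4 2)

r' f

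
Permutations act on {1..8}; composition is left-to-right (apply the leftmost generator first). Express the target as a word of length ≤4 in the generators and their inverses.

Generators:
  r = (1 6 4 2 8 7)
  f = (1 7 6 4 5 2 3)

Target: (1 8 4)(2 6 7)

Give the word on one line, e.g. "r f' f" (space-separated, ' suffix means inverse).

  after r': (1 7 8 2 4 6)
  after r': (1 8 4)(2 6 7)

r' r'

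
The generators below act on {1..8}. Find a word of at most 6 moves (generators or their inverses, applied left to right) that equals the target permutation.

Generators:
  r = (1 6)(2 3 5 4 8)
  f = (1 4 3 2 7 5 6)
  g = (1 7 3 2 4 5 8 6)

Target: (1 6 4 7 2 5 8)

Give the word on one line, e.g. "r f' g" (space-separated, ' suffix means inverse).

  after g: (1 7 3 2 4 5 8 6)
  after r': (1 7 2 5 4 3 8)
  after g': (2 4 7 3 5)(6 8)
  after r': (1 6 4 7 2 5 8)

g r' g' r'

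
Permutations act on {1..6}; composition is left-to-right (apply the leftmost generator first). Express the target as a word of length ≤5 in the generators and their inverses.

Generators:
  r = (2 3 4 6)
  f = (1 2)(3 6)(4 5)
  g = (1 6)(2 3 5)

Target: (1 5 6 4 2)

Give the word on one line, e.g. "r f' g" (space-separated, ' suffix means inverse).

f' r g' g'

  after f': (1 2)(3 6)(4 5)
  after r: (1 3 2)(4 5 6)
  after g': (1 2 6 4 3 5)
  after g': (1 5 6 4 2)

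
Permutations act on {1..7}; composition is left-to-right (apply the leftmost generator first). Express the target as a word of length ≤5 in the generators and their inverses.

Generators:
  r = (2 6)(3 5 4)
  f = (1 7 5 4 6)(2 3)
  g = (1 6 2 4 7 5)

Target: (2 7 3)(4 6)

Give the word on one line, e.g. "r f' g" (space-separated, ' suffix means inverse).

  after f': (1 6 4 5 7)(2 3)
  after r': (1 2 4 3 6 5 7)
  after r': (1 6 3 2 5 7)
  after g': (2 7 5 4)(3 6)
  after r': (2 7 3)(4 6)

f' r' r' g' r'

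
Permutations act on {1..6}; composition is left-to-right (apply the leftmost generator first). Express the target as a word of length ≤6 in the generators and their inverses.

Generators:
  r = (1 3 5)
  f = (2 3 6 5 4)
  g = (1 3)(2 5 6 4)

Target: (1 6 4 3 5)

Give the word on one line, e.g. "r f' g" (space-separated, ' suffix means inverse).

  after g': (1 3)(2 4 6 5)
  after r': (2 4 6 3 5)
  after f: (3 4 5)
  after g': (1 3 6 5)(2 4)
  after f: (1 6 4 3 5)

g' r' f g' f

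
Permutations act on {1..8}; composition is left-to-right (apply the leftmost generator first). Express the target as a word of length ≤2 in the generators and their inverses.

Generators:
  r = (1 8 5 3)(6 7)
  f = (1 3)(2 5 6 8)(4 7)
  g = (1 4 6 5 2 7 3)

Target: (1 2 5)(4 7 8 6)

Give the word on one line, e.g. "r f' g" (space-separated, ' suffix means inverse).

  after r: (1 8 5 3)(6 7)
  after f: (1 2 5)(4 7 8 6)

r f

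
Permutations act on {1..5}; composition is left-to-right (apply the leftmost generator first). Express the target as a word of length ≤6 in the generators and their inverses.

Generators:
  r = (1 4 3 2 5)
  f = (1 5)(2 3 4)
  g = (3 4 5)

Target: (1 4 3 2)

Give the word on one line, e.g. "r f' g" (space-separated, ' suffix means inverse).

f g' g' r'

  after f: (1 5)(2 3 4)
  after g': (1 4 2 5)
  after g': (1 3 5)(2 4)
  after r': (1 4 3 2)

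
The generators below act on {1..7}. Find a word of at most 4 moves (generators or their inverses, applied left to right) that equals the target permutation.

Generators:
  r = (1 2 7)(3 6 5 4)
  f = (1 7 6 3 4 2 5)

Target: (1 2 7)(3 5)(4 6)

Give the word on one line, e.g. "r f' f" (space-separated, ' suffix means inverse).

r' r'

  after r': (1 7 2)(3 4 5 6)
  after r': (1 2 7)(3 5)(4 6)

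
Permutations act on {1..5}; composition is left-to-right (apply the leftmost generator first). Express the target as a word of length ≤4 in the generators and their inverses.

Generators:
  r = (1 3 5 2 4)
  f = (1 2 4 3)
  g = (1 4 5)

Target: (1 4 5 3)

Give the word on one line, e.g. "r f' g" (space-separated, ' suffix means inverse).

  after r': (1 4 2 5 3)
  after g: (1 5 3 4 2)
  after r': (1 3 2 4 5)
  after f': (1 4 5 3)

r' g r' f'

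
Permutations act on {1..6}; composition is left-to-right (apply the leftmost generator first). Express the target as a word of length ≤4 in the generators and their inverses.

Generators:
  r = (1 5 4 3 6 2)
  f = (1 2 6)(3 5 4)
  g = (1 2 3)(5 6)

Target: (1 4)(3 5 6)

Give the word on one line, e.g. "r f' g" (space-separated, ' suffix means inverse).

  after f: (1 2 6)(3 5 4)
  after r: (3 4 6 5)
  after g': (1 3 4 5 2)
  after r': (1 4)(3 5 6)

f r g' r'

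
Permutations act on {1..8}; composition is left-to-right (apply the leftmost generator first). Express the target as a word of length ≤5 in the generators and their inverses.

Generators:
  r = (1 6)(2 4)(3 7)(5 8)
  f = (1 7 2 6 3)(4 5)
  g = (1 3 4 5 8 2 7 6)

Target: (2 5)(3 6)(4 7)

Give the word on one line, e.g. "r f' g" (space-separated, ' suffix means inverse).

g' g' r g'

  after g': (1 6 7 2 8 5 4 3)
  after g': (1 7 8 4)(2 5 3 6)
  after r: (1 3)(2 8)(4 6)(5 7)
  after g': (2 5)(3 6)(4 7)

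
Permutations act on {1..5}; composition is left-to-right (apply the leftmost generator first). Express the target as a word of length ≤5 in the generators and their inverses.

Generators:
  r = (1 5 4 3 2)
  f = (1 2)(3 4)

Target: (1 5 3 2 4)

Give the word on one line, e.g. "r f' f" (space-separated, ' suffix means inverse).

  after f': (1 2)(3 4)
  after r: (2 5 4)
  after r: (1 5 3 2 4)

f' r r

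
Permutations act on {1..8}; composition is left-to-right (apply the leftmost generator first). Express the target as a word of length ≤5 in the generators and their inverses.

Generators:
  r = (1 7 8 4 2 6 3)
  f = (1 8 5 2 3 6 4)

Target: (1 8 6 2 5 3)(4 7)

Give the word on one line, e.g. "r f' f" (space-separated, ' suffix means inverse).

  after f: (1 8 5 2 3 6 4)
  after f: (1 5 3 4 8 2 6)
  after r': (1 5 6 3 8 4 7)
  after f': (1 8 6 2 5 3)(4 7)

f f r' f'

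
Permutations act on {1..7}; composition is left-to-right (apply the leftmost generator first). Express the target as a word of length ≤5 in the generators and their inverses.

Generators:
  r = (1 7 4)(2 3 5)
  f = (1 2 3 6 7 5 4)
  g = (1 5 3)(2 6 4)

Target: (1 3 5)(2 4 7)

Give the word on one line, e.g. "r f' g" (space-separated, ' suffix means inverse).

f g f'

  after f: (1 2 3 6 7 5 4)
  after g: (1 6 7 3 4 5 2)
  after f': (1 3 5)(2 4 7)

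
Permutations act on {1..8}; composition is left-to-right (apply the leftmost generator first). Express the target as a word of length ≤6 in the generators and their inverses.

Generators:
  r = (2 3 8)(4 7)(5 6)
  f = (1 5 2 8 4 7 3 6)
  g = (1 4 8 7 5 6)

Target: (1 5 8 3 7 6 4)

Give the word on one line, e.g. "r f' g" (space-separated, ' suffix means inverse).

f g g f

  after f: (1 5 2 8 4 7 3 6)
  after g: (1 6 4 5 2 7 3)
  after g: (2 5)(3 4 6 8 7)
  after f: (1 5 8 3 7 6 4)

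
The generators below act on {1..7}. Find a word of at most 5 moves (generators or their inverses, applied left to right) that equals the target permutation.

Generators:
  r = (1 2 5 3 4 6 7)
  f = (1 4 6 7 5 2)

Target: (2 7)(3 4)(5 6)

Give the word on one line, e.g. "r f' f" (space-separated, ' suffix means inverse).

f f f r

  after f: (1 4 6 7 5 2)
  after f: (1 6 5)(2 4 7)
  after f: (1 7)(2 6)(4 5)
  after r: (2 7)(3 4)(5 6)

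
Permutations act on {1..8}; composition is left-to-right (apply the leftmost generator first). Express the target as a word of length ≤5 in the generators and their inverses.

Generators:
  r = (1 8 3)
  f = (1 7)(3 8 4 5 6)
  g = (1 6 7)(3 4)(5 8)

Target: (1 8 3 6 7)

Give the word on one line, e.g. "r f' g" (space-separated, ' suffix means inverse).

r' r' g' g'

  after r': (1 3 8)
  after r': (1 8 3)
  after g': (1 5 8 4 3 7 6)
  after g': (1 8 3 6 7)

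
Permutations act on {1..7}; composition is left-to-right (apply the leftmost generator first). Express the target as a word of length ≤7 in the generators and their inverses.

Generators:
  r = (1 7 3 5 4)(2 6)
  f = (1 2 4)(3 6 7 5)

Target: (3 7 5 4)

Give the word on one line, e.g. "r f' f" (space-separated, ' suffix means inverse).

r' f r' f' f'

  after r': (1 4 5 3 7)(2 6)
  after f: (2 7)(3 5 6 4)
  after r': (1 4 7 6 5 2)
  after f': (1 2 4 6 7 3 5)
  after f': (3 7 5 4)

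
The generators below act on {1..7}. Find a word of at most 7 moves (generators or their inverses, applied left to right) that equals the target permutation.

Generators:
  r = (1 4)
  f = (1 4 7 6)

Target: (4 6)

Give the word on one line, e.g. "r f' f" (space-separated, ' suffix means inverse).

  after f': (1 6 7 4)
  after r: (1 6 7)
  after f': (1 7 6 4)
  after f': (1 4 6)
  after r: (4 6)

f' r f' f' r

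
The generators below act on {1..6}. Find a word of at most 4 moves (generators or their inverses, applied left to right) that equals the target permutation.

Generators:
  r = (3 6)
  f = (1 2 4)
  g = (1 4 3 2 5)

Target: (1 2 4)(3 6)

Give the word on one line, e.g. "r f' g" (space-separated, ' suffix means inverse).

r' f

  after r': (3 6)
  after f: (1 2 4)(3 6)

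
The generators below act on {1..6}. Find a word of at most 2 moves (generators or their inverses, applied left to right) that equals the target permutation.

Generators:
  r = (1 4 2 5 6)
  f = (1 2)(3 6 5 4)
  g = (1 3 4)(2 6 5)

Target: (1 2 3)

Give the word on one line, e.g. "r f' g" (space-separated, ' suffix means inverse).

r' g'

  after r': (1 6 5 2 4)
  after g': (1 2 3)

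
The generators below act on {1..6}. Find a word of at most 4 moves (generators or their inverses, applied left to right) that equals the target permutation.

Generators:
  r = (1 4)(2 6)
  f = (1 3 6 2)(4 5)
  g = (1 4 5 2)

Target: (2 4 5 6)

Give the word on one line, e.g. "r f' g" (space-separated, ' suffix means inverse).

g r'

  after g: (1 4 5 2)
  after r': (2 4 5 6)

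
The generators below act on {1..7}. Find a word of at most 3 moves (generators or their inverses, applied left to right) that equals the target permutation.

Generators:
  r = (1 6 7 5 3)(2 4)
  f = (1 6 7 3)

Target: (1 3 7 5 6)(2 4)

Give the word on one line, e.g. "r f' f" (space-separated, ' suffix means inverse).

  after f: (1 6 7 3)
  after r': (2 4)(5 7)
  after f': (1 3 7 5 6)(2 4)

f r' f'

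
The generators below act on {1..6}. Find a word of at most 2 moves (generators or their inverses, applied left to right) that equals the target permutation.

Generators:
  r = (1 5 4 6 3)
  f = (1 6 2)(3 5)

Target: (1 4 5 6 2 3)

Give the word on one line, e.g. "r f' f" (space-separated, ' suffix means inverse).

  after f: (1 6 2)(3 5)
  after r': (1 4 5 6 2 3)

f r'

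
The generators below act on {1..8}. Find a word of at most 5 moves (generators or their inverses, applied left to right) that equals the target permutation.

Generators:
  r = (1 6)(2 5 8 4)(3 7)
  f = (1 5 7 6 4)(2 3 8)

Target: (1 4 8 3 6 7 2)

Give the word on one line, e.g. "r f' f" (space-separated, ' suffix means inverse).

  after f: (1 5 7 6 4)(2 3 8)
  after r: (1 8 5 3 4 6 2 7)
  after f: (1 2 6 3)(5 8 7)
  after r': (1 4 8 3 6 7 2)

f r f r'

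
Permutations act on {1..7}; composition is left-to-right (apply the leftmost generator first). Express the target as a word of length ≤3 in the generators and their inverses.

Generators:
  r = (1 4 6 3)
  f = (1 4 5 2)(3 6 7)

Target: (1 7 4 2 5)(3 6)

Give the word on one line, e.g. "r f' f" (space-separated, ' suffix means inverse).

f r f

  after f: (1 4 5 2)(3 6 7)
  after r: (1 6 7)(2 4 5)
  after f: (1 7 4 2 5)(3 6)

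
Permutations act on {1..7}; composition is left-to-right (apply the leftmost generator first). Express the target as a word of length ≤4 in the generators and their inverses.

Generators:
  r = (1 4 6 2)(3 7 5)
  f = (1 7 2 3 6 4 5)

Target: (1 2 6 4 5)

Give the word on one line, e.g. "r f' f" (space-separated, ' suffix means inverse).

  after f': (1 5 4 6 3 2 7)
  after f': (1 4 3 7 5 6 2)
  after r: (1 6)(2 4 7 3 5)
  after r: (1 2 6 4 5)

f' f' r r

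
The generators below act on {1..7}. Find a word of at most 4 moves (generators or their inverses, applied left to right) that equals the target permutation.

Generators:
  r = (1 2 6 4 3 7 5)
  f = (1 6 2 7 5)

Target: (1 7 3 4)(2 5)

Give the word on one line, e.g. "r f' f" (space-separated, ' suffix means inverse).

r' f'

  after r': (1 5 7 3 4 6 2)
  after f': (1 7 3 4)(2 5)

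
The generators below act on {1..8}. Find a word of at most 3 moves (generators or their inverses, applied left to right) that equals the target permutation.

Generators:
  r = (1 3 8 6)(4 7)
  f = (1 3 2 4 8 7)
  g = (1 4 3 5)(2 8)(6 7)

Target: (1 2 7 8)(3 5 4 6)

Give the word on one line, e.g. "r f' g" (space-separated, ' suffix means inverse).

  after g: (1 4 3 5)(2 8)(6 7)
  after f': (1 2 4)(3 5 7 6 8)
  after r': (1 2 7 8)(3 5 4 6)

g f' r'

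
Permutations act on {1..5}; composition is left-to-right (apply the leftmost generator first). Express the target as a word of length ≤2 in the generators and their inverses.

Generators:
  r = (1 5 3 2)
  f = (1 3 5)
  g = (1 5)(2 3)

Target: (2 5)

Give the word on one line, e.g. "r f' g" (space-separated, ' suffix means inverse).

g' r'

  after g': (1 5)(2 3)
  after r': (2 5)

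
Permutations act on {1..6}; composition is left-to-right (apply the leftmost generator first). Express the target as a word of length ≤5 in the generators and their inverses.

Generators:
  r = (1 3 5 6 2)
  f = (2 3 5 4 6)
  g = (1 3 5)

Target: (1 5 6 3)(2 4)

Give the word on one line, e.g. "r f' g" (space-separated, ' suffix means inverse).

r' f' g r'

  after r': (1 2 6 5 3)
  after f': (1 6 3)(2 4 5)
  after g: (1 6 5 2 4)
  after r': (1 5 6 3)(2 4)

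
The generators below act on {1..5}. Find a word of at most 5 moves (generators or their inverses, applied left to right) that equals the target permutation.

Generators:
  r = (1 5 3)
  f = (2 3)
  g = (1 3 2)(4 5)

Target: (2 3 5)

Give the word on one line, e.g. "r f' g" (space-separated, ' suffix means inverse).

  after r': (1 3 5)
  after g: (1 2)(3 4 5)
  after f: (1 3 4 5 2)
  after g': (3 5)
  after f': (2 3 5)

r' g f g' f'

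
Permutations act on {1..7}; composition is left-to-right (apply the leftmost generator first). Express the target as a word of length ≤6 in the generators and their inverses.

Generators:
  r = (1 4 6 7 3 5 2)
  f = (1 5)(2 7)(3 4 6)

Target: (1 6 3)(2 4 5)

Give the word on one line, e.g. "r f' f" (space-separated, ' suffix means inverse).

f r f r f'

  after f: (1 5)(2 7)(3 4 6)
  after r: (1 2 3 6 5 4 7)
  after f: (1 7 5 6)(2 4)
  after r: (1 3 5 7 2 6 4)
  after f': (1 6 3)(2 4 5)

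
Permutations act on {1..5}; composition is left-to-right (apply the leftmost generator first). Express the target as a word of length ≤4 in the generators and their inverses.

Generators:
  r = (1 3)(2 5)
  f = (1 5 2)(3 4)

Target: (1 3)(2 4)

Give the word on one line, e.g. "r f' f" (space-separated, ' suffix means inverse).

f r f r

  after f: (1 5 2)(3 4)
  after r: (1 2 3 4)
  after f: (2 4 5)
  after r: (1 3)(2 4)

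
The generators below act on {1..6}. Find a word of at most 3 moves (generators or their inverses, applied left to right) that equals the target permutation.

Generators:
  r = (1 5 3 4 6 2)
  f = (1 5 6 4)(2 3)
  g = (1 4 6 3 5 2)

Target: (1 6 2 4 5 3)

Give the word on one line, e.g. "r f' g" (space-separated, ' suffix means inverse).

  after g: (1 4 6 3 5 2)
  after f': (1 6 2 4 5 3)

g f'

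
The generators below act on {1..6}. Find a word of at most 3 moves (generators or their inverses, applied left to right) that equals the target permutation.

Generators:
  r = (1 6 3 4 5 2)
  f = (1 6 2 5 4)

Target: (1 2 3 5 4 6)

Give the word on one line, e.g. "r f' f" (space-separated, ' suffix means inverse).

f' r f'

  after f': (1 4 5 2 6)
  after r: (1 5)(2 3 4)
  after f': (1 2 3 5 4 6)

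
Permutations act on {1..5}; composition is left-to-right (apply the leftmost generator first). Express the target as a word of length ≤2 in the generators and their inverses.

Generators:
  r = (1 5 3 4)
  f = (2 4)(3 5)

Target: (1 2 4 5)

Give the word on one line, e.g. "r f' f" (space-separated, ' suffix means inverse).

r' f'

  after r': (1 4 3 5)
  after f': (1 2 4 5)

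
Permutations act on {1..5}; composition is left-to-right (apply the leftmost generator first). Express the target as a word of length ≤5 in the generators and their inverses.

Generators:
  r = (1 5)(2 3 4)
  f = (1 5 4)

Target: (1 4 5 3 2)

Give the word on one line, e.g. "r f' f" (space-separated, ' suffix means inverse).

f r r f

  after f: (1 5 4)
  after r: (2 3 4 5)
  after r: (1 5 3 2 4)
  after f: (1 4 5 3 2)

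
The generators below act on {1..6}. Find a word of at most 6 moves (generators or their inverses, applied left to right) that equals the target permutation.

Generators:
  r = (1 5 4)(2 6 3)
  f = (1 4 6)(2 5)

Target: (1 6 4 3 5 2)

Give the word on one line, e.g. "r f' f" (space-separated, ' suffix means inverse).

  after r': (1 4 5)(2 3 6)
  after f': (2 3 4)(5 6)
  after r': (1 4 3 5 2 6)
  after f': (2 4 3)
  after f': (1 6 4 3 5 2)

r' f' r' f' f'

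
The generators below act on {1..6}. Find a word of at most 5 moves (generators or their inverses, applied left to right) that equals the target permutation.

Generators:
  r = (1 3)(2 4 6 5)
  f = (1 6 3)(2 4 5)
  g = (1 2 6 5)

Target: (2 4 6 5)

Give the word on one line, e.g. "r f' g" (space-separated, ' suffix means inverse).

g g r' r' g'

  after g: (1 2 6 5)
  after g: (1 6)(2 5)
  after r': (1 4 2 6 3)
  after r': (1 2 4 5 6)
  after g': (2 4 6 5)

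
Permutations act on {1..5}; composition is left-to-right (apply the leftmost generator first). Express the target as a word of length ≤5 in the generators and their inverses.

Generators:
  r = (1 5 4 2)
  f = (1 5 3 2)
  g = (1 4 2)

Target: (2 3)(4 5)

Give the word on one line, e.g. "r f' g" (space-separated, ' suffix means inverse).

  after g': (1 2 4)
  after g': (1 4 2)
  after r: (1 2 5 4)
  after f: (2 3)(4 5)

g' g' r f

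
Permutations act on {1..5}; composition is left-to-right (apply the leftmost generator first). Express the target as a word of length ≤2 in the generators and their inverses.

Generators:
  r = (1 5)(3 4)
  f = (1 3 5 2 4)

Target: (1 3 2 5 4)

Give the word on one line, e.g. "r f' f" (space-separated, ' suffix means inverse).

  after r': (1 5)(3 4)
  after f': (1 3 2 5 4)

r' f'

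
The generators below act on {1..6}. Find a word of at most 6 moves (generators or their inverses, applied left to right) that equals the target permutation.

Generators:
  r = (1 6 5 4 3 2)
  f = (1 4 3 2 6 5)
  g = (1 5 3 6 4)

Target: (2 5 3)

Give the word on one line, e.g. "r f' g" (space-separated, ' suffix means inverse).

  after r: (1 6 5 4 3 2)
  after r: (1 5 3)(2 6 4)
  after f: (2 5)(3 4 6)
  after g': (1 4 3 6 5 2)
  after f': (2 5 3)

r r f g' f'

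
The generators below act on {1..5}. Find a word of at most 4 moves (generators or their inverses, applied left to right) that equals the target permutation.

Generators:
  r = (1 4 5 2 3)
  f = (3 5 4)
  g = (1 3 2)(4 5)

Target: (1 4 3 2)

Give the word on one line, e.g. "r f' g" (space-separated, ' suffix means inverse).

r' g' r' f'

  after r': (1 3 2 5 4)
  after g': (2 4)
  after r': (1 3 2)(4 5)
  after f': (1 4 3 2)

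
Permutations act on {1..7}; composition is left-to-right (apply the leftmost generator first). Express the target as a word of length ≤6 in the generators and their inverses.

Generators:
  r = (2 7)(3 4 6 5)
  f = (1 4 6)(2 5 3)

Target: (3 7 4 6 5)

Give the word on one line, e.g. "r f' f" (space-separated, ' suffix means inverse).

  after f: (1 4 6)(2 5 3)
  after r: (1 6)(2 3 7)(4 5)
  after f: (3 7 5 6 4)
  after r: (2 7 3)
  after r: (3 7 4 6 5)

f r f r r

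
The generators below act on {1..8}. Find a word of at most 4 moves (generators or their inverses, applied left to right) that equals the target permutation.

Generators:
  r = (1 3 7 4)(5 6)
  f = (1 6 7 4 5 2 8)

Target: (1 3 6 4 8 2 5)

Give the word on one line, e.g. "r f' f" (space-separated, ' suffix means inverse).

  after r: (1 3 7 4)(5 6)
  after f': (1 3 6 4 8 2 5)

r f'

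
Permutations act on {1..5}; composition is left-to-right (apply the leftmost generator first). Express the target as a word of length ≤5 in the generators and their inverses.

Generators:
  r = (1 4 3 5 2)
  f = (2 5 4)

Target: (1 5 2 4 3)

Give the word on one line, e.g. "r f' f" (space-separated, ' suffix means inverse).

  after f': (2 4 5)
  after f': (2 5 4)
  after r': (1 2 3 4 5)
  after r': (1 5 2 4 3)

f' f' r' r'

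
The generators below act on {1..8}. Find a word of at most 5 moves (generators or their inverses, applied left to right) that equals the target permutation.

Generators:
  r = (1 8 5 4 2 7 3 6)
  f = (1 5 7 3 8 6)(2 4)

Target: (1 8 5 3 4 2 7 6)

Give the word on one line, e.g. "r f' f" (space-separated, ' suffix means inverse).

r' f r' r' f

  after r': (1 6 3 7 2 4 5 8)
  after f: (4 7)(5 6 8)
  after r': (1 6)(2 4)(3 7 5)
  after r': (1 3 2 5 7 8)
  after f: (1 8 5 3 4 2 7 6)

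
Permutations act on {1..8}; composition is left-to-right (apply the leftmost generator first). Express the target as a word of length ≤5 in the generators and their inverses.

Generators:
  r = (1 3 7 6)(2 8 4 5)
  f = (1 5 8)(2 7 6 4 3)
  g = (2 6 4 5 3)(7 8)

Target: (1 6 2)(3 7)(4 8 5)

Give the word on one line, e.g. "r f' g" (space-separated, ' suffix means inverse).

  after f': (1 8 5)(2 3 4 6 7)
  after r': (1 2)(3 8 4 7 5 6)
  after g: (1 6 2)(3 7)(4 8 5)

f' r' g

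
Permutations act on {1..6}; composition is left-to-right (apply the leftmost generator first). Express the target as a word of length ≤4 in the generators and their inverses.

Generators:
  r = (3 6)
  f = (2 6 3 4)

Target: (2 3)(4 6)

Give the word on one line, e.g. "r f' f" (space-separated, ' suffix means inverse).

f f

  after f: (2 6 3 4)
  after f: (2 3)(4 6)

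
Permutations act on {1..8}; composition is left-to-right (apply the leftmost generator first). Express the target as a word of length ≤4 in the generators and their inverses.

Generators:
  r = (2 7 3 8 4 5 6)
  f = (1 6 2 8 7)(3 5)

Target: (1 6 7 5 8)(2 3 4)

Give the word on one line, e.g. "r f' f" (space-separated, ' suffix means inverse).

  after f': (1 7 8 2 6)(3 5)
  after r': (1 2 5 7 3 4 8 6)
  after f': (1 6 7 5 8)(2 3 4)

f' r' f'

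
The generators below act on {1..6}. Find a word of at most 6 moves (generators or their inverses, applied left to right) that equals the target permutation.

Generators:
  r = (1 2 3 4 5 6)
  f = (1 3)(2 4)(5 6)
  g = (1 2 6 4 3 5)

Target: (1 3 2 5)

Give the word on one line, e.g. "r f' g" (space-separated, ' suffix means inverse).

  after g': (1 5 3 4 6 2)
  after g': (1 3 6)(2 5 4)
  after f': (2 6 3 5)
  after g: (1 2 4 3)(5 6)
  after r: (1 3 2 5)

g' g' f' g r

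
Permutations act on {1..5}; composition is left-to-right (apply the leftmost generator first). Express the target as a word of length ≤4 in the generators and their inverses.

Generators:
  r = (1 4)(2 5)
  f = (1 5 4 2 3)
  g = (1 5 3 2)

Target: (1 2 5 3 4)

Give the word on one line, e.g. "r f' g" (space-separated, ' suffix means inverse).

f' f'

  after f': (1 3 2 4 5)
  after f': (1 2 5 3 4)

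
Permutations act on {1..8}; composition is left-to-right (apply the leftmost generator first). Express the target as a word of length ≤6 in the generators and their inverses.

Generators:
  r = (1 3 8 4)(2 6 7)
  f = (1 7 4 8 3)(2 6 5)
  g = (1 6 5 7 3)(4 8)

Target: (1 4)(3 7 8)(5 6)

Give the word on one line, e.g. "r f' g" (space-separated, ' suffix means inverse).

r g r' f g'

  after r: (1 3 8 4)(2 6 7)
  after g: (2 5 7)(3 4 6)
  after r': (1 4 2 5 6)(3 8)
  after f: (1 8)(4 6 7)
  after g': (1 4)(3 7 8)(5 6)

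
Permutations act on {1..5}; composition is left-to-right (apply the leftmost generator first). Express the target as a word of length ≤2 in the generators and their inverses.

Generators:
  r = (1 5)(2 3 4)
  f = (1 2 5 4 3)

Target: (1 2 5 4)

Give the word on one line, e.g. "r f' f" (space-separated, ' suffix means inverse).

f' r'

  after f': (1 3 4 5 2)
  after r': (1 2 5 4)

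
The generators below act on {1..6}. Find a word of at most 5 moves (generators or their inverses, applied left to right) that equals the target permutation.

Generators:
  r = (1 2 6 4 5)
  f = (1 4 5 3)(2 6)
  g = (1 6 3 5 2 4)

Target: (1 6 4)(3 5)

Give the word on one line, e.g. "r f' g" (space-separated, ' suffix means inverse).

f r r f' g'

  after f: (1 4 5 3)(2 6)
  after r: (1 5 3 2 4)
  after r: (2 5 3 6 4)
  after f': (1 3 2 4 6)
  after g': (1 6 4)(3 5)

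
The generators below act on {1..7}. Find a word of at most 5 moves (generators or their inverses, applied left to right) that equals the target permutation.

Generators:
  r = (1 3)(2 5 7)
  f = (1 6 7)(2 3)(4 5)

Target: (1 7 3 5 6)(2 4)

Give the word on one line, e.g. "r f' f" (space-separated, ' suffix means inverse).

r f' r r

  after r: (1 3)(2 5 7)
  after f': (1 2 4 5 6)(3 7)
  after r: (1 5 6 3 2 4 7)
  after r: (1 7 3 5 6)(2 4)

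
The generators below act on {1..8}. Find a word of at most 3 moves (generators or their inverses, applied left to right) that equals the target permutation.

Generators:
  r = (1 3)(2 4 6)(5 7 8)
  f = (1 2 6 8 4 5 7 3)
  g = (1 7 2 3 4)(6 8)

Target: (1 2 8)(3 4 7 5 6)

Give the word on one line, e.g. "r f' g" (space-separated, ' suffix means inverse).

  after r': (1 3)(2 6 4)(5 8 7)
  after g': (1 2 8)(3 4 7 5 6)

r' g'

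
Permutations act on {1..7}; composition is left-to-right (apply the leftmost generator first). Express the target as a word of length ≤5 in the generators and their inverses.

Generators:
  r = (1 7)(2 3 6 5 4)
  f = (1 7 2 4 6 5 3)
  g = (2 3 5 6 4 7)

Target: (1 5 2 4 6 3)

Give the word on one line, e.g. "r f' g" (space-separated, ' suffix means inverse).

  after f': (1 3 5 6 4 2 7)
  after r: (1 6 2)(3 4)
  after r: (1 5 4 6 3 2 7)
  after g: (1 6 5 7)
  after f: (1 5 2 4 6 3)

f' r r g f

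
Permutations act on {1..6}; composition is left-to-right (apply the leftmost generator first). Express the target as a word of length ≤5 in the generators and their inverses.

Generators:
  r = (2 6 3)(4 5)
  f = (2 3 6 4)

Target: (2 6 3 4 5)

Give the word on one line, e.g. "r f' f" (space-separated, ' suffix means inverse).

r' f' f' f'

  after r': (2 3 6)(4 5)
  after f': (4 5 6)
  after f': (2 4 5 3)
  after f': (2 6 3 4 5)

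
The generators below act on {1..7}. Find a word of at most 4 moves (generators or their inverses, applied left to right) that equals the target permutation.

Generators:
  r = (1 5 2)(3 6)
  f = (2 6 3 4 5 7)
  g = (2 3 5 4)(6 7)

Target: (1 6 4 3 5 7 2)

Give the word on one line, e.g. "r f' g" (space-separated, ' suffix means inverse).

  after g': (2 4 5 3)(6 7)
  after g': (2 5)(3 4)
  after r': (1 2)(3 4 6)
  after f: (1 6 4 3 5 7 2)

g' g' r' f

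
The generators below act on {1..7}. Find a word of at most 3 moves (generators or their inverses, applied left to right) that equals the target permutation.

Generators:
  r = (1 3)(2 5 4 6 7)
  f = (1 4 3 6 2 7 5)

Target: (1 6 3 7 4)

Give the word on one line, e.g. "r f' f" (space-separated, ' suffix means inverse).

f' r r

  after f': (1 5 7 2 6 3 4)
  after r: (1 4 3 6)(2 7 5)
  after r: (1 6 3 7 4)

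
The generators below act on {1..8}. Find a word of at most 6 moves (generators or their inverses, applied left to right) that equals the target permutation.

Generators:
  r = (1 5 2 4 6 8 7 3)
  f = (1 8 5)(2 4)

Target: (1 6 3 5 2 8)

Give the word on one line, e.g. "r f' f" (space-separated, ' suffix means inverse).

r f' r' f f

  after r: (1 5 2 4 6 8 7 3)
  after f': (1 8 7 3 5 4 6)
  after r': (1 6 3)(2 5)
  after f: (1 6 3 8 5 4 2)
  after f: (1 6 3 5 2 8)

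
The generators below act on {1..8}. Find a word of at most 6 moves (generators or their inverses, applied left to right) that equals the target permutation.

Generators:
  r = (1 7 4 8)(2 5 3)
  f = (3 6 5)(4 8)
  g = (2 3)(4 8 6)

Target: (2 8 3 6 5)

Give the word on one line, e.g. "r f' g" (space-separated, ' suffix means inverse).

  after g: (2 3)(4 8 6)
  after f: (2 6 8 5 3)
  after g: (2 4 8 5)
  after f: (2 8 3 6 5)

g f g f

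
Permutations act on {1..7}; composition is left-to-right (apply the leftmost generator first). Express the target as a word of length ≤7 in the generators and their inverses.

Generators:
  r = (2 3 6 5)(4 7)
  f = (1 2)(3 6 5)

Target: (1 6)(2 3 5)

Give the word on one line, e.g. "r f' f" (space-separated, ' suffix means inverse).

  after r: (2 3 6 5)(4 7)
  after r: (2 6)(3 5)
  after f: (1 2 5 6)
  after r': (1 5 3 2 6)(4 7)
  after r': (1 6)(2 3 5)

r r f r' r'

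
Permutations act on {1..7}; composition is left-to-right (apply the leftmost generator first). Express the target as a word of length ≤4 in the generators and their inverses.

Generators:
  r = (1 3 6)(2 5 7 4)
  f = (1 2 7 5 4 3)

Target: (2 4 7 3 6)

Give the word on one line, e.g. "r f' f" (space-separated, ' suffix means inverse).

r f

  after r: (1 3 6)(2 5 7 4)
  after f: (2 4 7 3 6)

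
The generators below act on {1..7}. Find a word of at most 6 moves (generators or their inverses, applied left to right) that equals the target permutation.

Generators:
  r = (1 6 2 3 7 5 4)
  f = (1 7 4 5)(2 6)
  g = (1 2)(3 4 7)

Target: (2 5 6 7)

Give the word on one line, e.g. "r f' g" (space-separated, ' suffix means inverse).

  after f': (1 5 4 7)(2 6)
  after g': (1 5 3 7 2 6)
  after r': (1 7 6 4 5 2)
  after f': (2 5 6 7)

f' g' r' f'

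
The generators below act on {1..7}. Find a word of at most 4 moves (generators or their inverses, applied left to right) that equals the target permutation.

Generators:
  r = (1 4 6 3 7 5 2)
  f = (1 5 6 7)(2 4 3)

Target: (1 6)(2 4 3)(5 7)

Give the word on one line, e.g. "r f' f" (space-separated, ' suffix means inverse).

  after f': (1 7 6 5)(2 3 4)
  after f': (1 6)(2 4 3)(5 7)

f' f'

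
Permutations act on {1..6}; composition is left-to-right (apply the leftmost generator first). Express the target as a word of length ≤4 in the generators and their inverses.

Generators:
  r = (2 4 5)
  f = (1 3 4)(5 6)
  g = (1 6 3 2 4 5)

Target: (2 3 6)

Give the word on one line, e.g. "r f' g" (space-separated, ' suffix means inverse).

  after f: (1 3 4)(5 6)
  after r: (1 3 5 6 2 4)
  after f': (2 3 6)

f r f'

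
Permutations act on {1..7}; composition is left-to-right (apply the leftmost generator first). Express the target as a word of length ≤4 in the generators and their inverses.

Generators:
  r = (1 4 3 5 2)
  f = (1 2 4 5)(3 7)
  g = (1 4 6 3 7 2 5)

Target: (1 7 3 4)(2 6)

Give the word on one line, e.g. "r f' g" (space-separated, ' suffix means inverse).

g' g' g' r

  after g': (1 5 2 7 3 6 4)
  after g': (1 2 3 4 5 7 6)
  after g': (1 7 4 2 6 5 3)
  after r: (1 7 3 4)(2 6)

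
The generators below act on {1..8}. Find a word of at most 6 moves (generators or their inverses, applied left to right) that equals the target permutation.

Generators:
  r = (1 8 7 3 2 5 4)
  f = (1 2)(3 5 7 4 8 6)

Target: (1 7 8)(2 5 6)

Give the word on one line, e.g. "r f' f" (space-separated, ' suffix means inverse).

r f f r'

  after r: (1 8 7 3 2 5 4)
  after f: (1 6 3)(2 7 5 8 4)
  after f: (1 3 2 4)(5 6)
  after r': (1 7 8)(2 5 6)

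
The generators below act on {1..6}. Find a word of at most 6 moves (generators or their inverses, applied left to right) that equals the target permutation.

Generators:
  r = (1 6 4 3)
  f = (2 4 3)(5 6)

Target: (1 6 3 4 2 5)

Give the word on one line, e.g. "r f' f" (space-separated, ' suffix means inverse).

  after f': (2 3 4)(5 6)
  after r: (1 6 5 4 2)
  after f: (1 5 3 2)
  after r: (1 5)(2 6 4 3)
  after f: (1 6 3 4 2 5)

f' r f r f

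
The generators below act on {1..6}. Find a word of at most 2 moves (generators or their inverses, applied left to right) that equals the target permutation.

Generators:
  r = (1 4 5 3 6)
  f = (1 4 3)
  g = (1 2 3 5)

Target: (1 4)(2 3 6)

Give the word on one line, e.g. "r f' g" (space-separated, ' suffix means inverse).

  after r: (1 4 5 3 6)
  after g: (1 4)(2 3 6)

r g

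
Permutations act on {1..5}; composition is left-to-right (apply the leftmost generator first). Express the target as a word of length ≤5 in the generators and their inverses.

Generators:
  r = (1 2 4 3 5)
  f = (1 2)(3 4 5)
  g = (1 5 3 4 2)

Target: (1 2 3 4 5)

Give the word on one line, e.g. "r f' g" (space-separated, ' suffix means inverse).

  after g: (1 5 3 4 2)
  after f': (1 4)
  after g': (1 3 5)(2 4)
  after f: (1 4)(2 5)
  after g: (1 2 3 4 5)

g f' g' f g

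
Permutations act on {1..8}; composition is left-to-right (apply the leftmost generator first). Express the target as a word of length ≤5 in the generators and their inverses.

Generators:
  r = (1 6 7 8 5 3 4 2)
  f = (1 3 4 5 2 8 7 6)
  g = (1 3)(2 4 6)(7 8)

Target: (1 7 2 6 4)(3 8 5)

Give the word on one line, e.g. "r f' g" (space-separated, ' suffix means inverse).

f r' g r' f

  after f: (1 3 4 5 2 8 7 6)
  after r': (1 5 4 8 6 2 7)
  after g: (1 5 6 4 7 3)(2 8)
  after r': (1 8 4 6 3 2 7 5)
  after f: (1 7 2 6 4)(3 8 5)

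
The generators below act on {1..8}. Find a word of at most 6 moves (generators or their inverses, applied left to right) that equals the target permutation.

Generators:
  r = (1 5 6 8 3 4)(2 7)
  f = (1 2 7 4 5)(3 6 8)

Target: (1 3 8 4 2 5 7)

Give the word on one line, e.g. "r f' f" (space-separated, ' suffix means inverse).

  after f': (1 5 4 7 2)(3 8 6)
  after r: (1 6 4 2 5)
  after f: (1 8 3 6 5 2)(4 7)
  after r: (1 3 8 4 2 5 7)

f' r f r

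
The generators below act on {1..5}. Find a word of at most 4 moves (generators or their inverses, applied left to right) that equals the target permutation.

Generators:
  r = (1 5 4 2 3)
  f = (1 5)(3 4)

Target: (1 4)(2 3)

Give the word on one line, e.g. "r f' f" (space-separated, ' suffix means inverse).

  after r: (1 5 4 2 3)
  after f': (2 4)(3 5)
  after r: (1 5)(3 4)
  after r: (1 4)(2 3)

r f' r r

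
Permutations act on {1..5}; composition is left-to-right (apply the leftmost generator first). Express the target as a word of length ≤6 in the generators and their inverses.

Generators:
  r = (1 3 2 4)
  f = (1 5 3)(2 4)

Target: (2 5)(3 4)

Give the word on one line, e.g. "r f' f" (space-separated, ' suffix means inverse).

  after f: (1 5 3)(2 4)
  after r: (1 5 2)
  after r: (1 5 4)(2 3)
  after f': (2 5)(3 4)

f r r f'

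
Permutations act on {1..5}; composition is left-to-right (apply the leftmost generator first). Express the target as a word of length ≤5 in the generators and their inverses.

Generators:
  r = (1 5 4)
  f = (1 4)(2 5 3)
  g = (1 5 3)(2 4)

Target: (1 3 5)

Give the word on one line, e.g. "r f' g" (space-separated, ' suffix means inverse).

f r f f g'

  after f: (1 4)(2 5 3)
  after r: (2 4 5 3)
  after f: (1 4 3 5 2)
  after f: (2 4)
  after g': (1 3 5)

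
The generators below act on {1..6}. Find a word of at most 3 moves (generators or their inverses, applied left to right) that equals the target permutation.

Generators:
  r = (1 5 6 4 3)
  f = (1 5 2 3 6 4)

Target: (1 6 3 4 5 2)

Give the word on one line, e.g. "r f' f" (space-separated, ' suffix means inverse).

  after f: (1 5 2 3 6 4)
  after r: (1 6 3 4 5 2)

f r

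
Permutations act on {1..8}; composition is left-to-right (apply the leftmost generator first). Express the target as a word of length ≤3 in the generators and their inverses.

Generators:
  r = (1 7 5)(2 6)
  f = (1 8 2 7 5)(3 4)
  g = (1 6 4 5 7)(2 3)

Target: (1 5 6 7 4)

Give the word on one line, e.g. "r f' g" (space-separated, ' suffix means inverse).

  after g': (1 7 5 4 6)(2 3)
  after g': (1 5 6 7 4)

g' g'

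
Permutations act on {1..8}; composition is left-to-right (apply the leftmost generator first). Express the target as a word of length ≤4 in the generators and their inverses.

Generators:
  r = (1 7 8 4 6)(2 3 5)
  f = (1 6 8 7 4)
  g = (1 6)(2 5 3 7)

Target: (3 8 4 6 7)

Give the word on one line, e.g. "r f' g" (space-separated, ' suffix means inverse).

g r

  after g: (1 6)(2 5 3 7)
  after r: (3 8 4 6 7)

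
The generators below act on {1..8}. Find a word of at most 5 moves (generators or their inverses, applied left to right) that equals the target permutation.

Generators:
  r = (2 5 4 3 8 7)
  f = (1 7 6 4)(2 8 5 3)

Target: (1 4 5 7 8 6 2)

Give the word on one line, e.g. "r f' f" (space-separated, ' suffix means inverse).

  after f': (1 4 6 7)(2 3 5 8)
  after r': (1 5 3 2 4 6 8 7)
  after f: (1 3 8 6 5 2)
  after r': (1 4 5 7 8 6 2)

f' r' f r'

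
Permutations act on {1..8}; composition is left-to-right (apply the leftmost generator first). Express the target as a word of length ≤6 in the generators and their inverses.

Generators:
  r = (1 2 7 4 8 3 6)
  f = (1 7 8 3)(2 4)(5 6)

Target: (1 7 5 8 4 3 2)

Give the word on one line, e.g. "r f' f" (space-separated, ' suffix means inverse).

f f f r' f'

  after f: (1 7 8 3)(2 4)(5 6)
  after f: (1 8)(3 7)
  after f: (1 3 8 7)(2 4)(5 6)
  after r': (1 8 2 7 6 5 3 4)
  after f': (1 7 5 8 4 3 2)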